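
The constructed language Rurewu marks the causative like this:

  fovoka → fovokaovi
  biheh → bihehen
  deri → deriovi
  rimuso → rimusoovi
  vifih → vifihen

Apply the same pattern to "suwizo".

vifih and deri both have last vowel 'i' yet inflect differently (vifihen, deriovi), so the last vowel is not what conditions the rule; whether the stem ends in a vowel or a consonant is.
"suwizo" ends in a vowel. The stems ending in a vowel (fovoka → fovokaovi, rimuso → rimusoovi, deri → deriovi) add -ovi.
So suwizo → suwizoovi.

suwizoovi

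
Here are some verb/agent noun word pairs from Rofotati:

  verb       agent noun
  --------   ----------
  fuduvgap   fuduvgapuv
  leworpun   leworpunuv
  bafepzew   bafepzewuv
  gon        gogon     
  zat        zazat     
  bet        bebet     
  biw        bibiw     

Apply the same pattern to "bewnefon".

leworpun and gon both end in -n yet inflect differently (leworpunuv, gogon), so the final letter is not what conditions the rule; the number of vowels is.
"bewnefon" has 3 vowels. The stems with 3 vowels (fuduvgap → fuduvgapuv, leworpun → leworpunuv, bafepzew → bafepzewuv) add -uv.
So bewnefon → bewnefonuv.

bewnefonuv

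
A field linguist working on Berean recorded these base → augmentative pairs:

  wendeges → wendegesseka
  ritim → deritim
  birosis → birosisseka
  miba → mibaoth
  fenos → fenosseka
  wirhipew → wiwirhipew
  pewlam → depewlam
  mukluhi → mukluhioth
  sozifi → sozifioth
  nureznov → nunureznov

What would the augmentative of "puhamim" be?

depuhamim

birosis and mukluhi both have last vowel 'i' yet inflect differently (birosisseka, mukluhioth), so the last vowel is not what conditions the rule; the final letter is.
"puhamim" ends in -m. The stems ending in -m (ritim → deritim, pewlam → depewlam) add the prefix de-.
So puhamim → depuhamim.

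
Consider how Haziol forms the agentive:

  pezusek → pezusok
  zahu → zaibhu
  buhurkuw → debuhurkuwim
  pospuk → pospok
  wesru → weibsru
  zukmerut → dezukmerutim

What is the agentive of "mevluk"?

mevlok

"mevluk" ends in -k. The stems ending in -k (pezusek → pezusok, pospuk → pospok) change the last vowel to 'o'.
The other patterns: stems ending in -u insert -ib- after the first vowel; stems ending in -t or -w add de- … -im around the stem.
So mevluk → mevlok.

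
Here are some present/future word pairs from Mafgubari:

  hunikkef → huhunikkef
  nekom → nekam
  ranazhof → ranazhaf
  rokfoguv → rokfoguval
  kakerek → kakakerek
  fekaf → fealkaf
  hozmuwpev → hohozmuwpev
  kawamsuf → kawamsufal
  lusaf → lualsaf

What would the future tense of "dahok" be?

dahak

kawamsuf and hunikkef both end in -f yet inflect differently (kawamsufal, huhunikkef), so the final letter is not what conditions the rule; the last vowel is.
"dahok" has last vowel 'o'. The stems whose last vowel is 'o' (nekom → nekam, ranazhof → ranazhaf) change the last vowel to 'a'.
So dahok → dahak.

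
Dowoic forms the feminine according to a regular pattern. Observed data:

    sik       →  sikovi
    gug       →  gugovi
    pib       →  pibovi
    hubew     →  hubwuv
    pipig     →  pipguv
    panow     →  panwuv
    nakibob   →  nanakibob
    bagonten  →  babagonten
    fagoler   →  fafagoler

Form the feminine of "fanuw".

fanwuv

gug and pipig both end in -g yet inflect differently (gugovi, pipguv), so the final letter is not what conditions the rule; the number of vowels is.
"fanuw" has 2 vowels. The stems with 2 vowels (hubew → hubwuv, pipig → pipguv, panow → panwuv) delete the last vowel and add -uv.
The other patterns: stems with 1 vowel add -ovi; stems with 3 vowels repeat the first consonant+vowel as a prefix.
So fanuw → fanwuv.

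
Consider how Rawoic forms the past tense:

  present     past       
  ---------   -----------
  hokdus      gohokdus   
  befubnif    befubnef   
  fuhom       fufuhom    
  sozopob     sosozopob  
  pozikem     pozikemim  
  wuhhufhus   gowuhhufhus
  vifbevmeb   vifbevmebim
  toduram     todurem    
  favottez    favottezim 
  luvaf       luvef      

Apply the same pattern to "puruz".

pozikem and fuhom both end in -m yet inflect differently (pozikemim, fufuhom), so the final letter is not what conditions the rule; the last vowel is.
"puruz" has last vowel 'u'. The stems whose last vowel is 'u' (hokdus → gohokdus, wuhhufhus → gowuhhufhus) add the prefix go-.
So puruz → gopuruz.

gopuruz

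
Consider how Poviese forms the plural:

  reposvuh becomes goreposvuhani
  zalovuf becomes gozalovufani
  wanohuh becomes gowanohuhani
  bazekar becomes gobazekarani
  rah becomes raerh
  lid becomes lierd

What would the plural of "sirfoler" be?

"sirfoler" has 3 vowels. The stems with 3 vowels (reposvuh → goreposvuhani, zalovuf → gozalovufani, wanohuh → gowanohuhani) add go- … -ani around the stem.
The other pattern: stems with 1 vowel insert -er- after the first vowel.
So sirfoler → gosirfolerani.

gosirfolerani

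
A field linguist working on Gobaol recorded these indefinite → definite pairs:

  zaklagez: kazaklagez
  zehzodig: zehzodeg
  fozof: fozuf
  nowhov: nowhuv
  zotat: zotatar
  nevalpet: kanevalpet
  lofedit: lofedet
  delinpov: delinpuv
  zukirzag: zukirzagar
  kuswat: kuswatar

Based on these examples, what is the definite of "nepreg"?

kanepreg

kuswat and nevalpet both end in -t yet inflect differently (kuswatar, kanevalpet), so the final letter is not what conditions the rule; the last vowel is.
"nepreg" has last vowel 'e'. The stems whose last vowel is 'e' (zaklagez → kazaklagez, nevalpet → kanevalpet) add the prefix ka-.
The other patterns: stems whose last vowel is 'a' add -ar; stems whose last vowel is 'i' change the last vowel to 'e'; stems whose last vowel is 'o' change the last vowel to 'u'.
So nepreg → kanepreg.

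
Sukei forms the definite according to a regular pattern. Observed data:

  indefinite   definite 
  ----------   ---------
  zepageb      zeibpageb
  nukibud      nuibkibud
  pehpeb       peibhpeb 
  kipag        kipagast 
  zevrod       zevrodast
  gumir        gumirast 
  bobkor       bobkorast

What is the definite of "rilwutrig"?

rilwutrigast

"rilwutrig" has last vowel 'i'. The one such stem in the data (gumir → gumirast) adds -ast, so the same rule applies.
So rilwutrig → rilwutrigast.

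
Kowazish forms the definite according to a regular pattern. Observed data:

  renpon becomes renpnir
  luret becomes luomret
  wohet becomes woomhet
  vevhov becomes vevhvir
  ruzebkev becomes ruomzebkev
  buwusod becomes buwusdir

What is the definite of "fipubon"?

vevhov and ruzebkev both end in -v yet inflect differently (vevhvir, ruomzebkev), so the final letter is not what conditions the rule; the last vowel is.
"fipubon" has last vowel 'o'. The stems whose last vowel is 'o' (buwusod → buwusdir, renpon → renpnir, vevhov → vevhvir) delete the last vowel and add -ir.
The other pattern: stems whose last vowel is 'e' insert -om- after the first vowel.
So fipubon → fipubnir.

fipubnir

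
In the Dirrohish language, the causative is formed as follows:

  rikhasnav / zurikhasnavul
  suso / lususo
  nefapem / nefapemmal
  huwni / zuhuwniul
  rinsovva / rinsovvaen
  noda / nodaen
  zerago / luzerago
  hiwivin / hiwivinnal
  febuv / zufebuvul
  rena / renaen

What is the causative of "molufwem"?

rikhasnav and noda both have last vowel 'a' yet inflect differently (zurikhasnavul, nodaen), so the last vowel is not what conditions the rule; the final letter is.
"molufwem" ends in -m. The one such stem in the data (nefapem → nefapemmal) doubles the final consonant and adds -al (as does hiwivin), so the same rule applies.
So molufwem → molufwemmal.

molufwemmal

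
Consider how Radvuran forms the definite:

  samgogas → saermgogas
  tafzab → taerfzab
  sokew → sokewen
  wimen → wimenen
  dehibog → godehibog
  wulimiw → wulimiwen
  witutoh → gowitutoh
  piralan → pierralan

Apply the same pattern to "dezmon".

wimen and piralan both end in -n yet inflect differently (wimenen, pierralan), so the final letter is not what conditions the rule; the last vowel is.
"dezmon" has last vowel 'o'. The stems whose last vowel is 'o' (dehibog → godehibog, witutoh → gowitutoh) add the prefix go-.
The other patterns: stems whose last vowel is 'e' or 'i' add -en; stems whose last vowel is 'a' insert -er- after the first vowel.
So dezmon → godezmon.

godezmon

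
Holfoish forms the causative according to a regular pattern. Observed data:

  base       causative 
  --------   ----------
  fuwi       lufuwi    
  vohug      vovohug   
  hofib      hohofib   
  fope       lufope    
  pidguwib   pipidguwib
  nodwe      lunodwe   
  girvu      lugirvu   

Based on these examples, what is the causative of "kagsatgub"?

"kagsatgub" ends in a consonant. The stems ending in a consonant (pidguwib → pipidguwib, hofib → hohofib, vohug → vovohug) repeat the first consonant+vowel as a prefix.
The other pattern: stems ending in a vowel add the prefix lu-.
So kagsatgub → kakagsatgub.

kakagsatgub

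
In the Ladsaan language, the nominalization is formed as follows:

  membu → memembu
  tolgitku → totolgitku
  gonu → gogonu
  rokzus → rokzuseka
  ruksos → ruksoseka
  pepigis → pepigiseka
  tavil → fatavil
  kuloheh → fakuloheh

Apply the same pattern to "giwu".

gigiwu

membu and rokzus both have last vowel 'u' yet inflect differently (memembu, rokzuseka), so the last vowel is not what conditions the rule; the final letter is.
"giwu" ends in -u. The stems ending in -u (membu → memembu, tolgitku → totolgitku, gonu → gogonu) repeat the first consonant+vowel as a prefix.
The other patterns: stems ending in -s add -eka; stems ending in -h or -l add the prefix fa-.
So giwu → gigiwu.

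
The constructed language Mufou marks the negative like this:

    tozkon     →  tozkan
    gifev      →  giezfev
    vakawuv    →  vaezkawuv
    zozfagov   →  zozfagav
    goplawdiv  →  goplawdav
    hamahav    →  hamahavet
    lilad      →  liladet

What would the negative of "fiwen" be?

"fiwen" has last vowel 'e'. The one such stem in the data (gifev → giezfev) inserts -ez- after the first vowel (as does vakawuv), so the same rule applies.
So fiwen → fiezwen.

fiezwen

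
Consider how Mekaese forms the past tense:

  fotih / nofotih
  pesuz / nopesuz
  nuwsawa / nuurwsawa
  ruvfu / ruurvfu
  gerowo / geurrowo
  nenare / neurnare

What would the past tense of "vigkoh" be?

novigkoh

"vigkoh" ends in a consonant. The stems ending in a consonant (fotih → nofotih, pesuz → nopesuz) add the prefix no-.
So vigkoh → novigkoh.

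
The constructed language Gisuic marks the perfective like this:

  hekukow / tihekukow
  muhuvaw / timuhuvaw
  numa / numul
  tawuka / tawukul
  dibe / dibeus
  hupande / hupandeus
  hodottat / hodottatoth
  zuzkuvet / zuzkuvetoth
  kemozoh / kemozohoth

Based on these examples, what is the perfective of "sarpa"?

sarpul

"sarpa" ends in -a. The stems ending in -a (numa → numul, tawuka → tawukul) drop the final letter and add -ul.
The other patterns: stems ending in -w add the prefix ti-; stems ending in -e add -us; stems ending in -h or -t add -oth.
So sarpa → sarpul.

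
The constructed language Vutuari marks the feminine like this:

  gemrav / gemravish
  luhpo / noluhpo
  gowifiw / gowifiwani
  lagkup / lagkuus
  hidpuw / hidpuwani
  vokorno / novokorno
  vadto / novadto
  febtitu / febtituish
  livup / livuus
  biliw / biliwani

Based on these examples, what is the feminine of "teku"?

tekuish

"teku" ends in -u. The one such stem in the data (febtitu → febtituish) adds -ish, so the same rule applies.
The other patterns: stems ending in -p drop the final letter and add -us; stems ending in -o add the prefix no-; stems ending in -w add -ani.
So teku → tekuish.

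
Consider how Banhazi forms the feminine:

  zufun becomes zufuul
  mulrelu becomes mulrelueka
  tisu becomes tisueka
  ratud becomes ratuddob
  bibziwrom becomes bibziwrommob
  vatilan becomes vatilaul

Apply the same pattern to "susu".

"susu" ends in -u. The stems ending in -u (mulrelu → mulrelueka, tisu → tisueka) add -eka.
So susu → susueka.

susueka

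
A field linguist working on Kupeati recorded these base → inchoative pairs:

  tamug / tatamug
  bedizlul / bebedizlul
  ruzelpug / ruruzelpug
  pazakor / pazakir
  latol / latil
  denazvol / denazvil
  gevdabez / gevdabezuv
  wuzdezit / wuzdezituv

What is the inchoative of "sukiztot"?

bedizlul and latol both end in -l yet inflect differently (bebedizlul, latil), so the final letter is not what conditions the rule; the last vowel is.
"sukiztot" has last vowel 'o'. The stems whose last vowel is 'o' (pazakor → pazakir, latol → latil, denazvol → denazvil) change the last vowel to 'i'.
So sukiztot → sukiztit.

sukiztit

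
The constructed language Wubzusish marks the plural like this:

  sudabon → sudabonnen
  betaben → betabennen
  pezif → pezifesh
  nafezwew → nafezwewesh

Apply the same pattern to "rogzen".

betaben and nafezwew both have last vowel 'e' yet inflect differently (betabennen, nafezwewesh), so the last vowel is not what conditions the rule; the final letter is.
"rogzen" ends in -n. The stems ending in -n (sudabon → sudabonnen, betaben → betabennen) double the final consonant and add -en.
So rogzen → rogzennen.

rogzennen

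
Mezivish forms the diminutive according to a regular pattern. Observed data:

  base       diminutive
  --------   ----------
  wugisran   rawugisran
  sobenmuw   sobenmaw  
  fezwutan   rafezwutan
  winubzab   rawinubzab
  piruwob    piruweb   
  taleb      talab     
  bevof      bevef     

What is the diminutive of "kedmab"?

rakedmab

"kedmab" has last vowel 'a'. The stems whose last vowel is 'a' (wugisran → rawugisran, winubzab → rawinubzab, fezwutan → rafezwutan) add the prefix ra-.
So kedmab → rakedmab.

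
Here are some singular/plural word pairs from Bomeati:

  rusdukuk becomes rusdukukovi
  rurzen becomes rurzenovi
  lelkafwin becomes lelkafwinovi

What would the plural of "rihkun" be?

Every pair shown (rusdukuk → rusdukukovi, rurzen → rurzenovi, lelkafwin → lelkafwinovi) follows the same rule: add -ovi.
So rihkun → rihkunovi.

rihkunovi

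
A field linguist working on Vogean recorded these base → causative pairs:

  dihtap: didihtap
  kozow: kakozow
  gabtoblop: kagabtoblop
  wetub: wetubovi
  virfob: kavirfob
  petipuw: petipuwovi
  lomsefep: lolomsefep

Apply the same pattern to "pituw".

kozow and petipuw both end in -w yet inflect differently (kakozow, petipuwovi), so the final letter is not what conditions the rule; the last vowel is.
"pituw" has last vowel 'u'. The stems whose last vowel is 'u' (petipuw → petipuwovi, wetub → wetubovi) add -ovi.
The other patterns: stems whose last vowel is 'o' add the prefix ka-; stems whose last vowel is 'a' or 'e' repeat the first consonant+vowel as a prefix.
So pituw → pituwovi.

pituwovi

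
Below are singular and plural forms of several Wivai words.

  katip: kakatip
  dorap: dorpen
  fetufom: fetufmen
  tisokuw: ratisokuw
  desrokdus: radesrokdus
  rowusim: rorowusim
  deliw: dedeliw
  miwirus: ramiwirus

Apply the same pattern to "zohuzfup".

deliw and tisokuw both end in -w yet inflect differently (dedeliw, ratisokuw), so the final letter is not what conditions the rule; the last vowel is.
"zohuzfup" has last vowel 'u'. The stems whose last vowel is 'u' (miwirus → ramiwirus, desrokdus → radesrokdus, tisokuw → ratisokuw) add the prefix ra-.
The other patterns: stems whose last vowel is 'i' repeat the first consonant+vowel as a prefix; stems whose last vowel is 'a' or 'o' delete the last vowel and add -en.
So zohuzfup → razohuzfup.

razohuzfup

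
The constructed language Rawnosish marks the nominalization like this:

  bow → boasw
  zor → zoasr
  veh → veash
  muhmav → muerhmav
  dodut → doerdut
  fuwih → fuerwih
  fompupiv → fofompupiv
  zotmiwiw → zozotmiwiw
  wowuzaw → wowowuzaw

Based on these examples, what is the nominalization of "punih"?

veh and fuwih both end in -h yet inflect differently (veash, fuerwih), so the final letter is not what conditions the rule; the number of vowels is.
"punih" has 2 vowels. The stems with 2 vowels (muhmav → muerhmav, dodut → doerdut, fuwih → fuerwih) insert -er- after the first vowel.
The other patterns: stems with 1 vowel insert -as- after the first vowel; stems with 3 vowels repeat the first consonant+vowel as a prefix.
So punih → puernih.

puernih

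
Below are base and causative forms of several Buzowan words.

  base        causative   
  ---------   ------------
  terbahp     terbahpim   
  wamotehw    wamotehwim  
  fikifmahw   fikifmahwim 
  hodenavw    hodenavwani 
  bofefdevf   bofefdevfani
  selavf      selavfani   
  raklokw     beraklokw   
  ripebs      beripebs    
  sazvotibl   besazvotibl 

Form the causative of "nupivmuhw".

hodenavw and wamotehw both end in -w yet inflect differently (hodenavwani, wamotehwim), so the final letter is not what conditions the rule; the second-to-last letter is.
"nupivmuhw" has second-to-last letter 'h'. The stems whose second-to-last letter is 'h' (wamotehw → wamotehwim, terbahp → terbahpim, fikifmahw → fikifmahwim) add -im.
The other patterns: stems whose second-to-last letter is 'v' add -ani; stems whose second-to-last letter is 'b' or 'k' add the prefix be-.
So nupivmuhw → nupivmuhwim.

nupivmuhwim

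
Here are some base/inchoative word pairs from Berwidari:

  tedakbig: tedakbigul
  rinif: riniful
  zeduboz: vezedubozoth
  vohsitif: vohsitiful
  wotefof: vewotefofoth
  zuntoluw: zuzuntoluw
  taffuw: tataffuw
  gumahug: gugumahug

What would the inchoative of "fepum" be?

wotefof and vohsitif both end in -f yet inflect differently (vewotefofoth, vohsitiful), so the final letter is not what conditions the rule; the last vowel is.
"fepum" has last vowel 'u'. The stems whose last vowel is 'u' (zuntoluw → zuzuntoluw, gumahug → gugumahug, taffuw → tataffuw) repeat the first consonant+vowel as a prefix.
The other patterns: stems whose last vowel is 'o' add ve- … -oth around the stem; stems whose last vowel is 'i' add -ul.
So fepum → fefepum.

fefepum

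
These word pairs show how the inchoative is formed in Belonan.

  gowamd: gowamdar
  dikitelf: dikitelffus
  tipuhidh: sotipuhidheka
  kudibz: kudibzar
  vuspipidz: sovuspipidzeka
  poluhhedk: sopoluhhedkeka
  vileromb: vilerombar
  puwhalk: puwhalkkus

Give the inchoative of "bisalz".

"bisalz" has second-to-last letter 'l'. The stems whose second-to-last letter is 'l' (dikitelf → dikitelffus, puwhalk → puwhalkkus) double the final consonant and add -us.
The other patterns: stems whose second-to-last letter is 'd' add so- … -eka around the stem; stems whose second-to-last letter is 'b' or 'm' add -ar.
So bisalz → bisalzzus.

bisalzzus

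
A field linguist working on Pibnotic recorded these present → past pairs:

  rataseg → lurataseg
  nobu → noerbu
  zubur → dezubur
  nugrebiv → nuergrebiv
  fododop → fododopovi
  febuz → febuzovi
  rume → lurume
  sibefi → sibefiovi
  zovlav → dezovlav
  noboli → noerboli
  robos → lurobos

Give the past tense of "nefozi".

sibefi and noboli both end in -i yet inflect differently (sibefiovi, noerboli), so the final letter is not what conditions the rule; the first letter is.
"nefozi" begins with n-. The stems beginning with n- (nugrebiv → nuergrebiv, noboli → noerboli, nobu → noerbu) insert -er- after the first vowel.
The other patterns: stems beginning with f- or s- add -ovi; stems beginning with r- add the prefix lu-; stems beginning with z- add the prefix de-.
So nefozi → neerfozi.

neerfozi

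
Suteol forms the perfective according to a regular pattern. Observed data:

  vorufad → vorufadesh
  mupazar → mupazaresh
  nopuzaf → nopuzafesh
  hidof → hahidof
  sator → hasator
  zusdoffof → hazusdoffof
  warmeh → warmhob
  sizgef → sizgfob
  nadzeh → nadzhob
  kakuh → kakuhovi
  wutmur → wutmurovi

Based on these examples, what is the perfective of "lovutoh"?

nopuzaf and hidof both end in -f yet inflect differently (nopuzafesh, hahidof), so the final letter is not what conditions the rule; the last vowel is.
"lovutoh" has last vowel 'o'. The stems whose last vowel is 'o' (hidof → hahidof, sator → hasator, zusdoffof → hazusdoffof) add the prefix ha-.
The other patterns: stems whose last vowel is 'a' add -esh; stems whose last vowel is 'e' delete the last vowel and add -ob; stems whose last vowel is 'u' add -ovi.
So lovutoh → halovutoh.

halovutoh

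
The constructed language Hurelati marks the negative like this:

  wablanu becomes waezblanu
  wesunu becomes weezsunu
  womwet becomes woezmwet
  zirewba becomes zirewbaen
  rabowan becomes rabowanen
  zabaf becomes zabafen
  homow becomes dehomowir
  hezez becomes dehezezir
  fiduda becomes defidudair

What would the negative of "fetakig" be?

defetakigir

"fetakig" begins with f-. The one such stem in the data (fiduda → defidudair) adds de- … -ir around the stem, so the same rule applies.
The other patterns: stems beginning with w- insert -ez- after the first vowel; stems beginning with r- or z- add -en.
So fetakig → defetakigir.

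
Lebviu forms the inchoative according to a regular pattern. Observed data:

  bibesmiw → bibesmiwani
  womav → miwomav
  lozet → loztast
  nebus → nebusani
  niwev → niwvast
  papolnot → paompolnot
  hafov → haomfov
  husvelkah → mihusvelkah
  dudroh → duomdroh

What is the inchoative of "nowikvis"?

womav and niwev both end in -v yet inflect differently (miwomav, niwvast), so the final letter is not what conditions the rule; the last vowel is.
"nowikvis" has last vowel 'i'. The one such stem in the data (bibesmiw → bibesmiwani) adds -ani, so the same rule applies.
The other patterns: stems whose last vowel is 'a' add the prefix mi-; stems whose last vowel is 'e' delete the last vowel and add -ast; stems whose last vowel is 'o' insert -om- after the first vowel.
So nowikvis → nowikvisani.

nowikvisani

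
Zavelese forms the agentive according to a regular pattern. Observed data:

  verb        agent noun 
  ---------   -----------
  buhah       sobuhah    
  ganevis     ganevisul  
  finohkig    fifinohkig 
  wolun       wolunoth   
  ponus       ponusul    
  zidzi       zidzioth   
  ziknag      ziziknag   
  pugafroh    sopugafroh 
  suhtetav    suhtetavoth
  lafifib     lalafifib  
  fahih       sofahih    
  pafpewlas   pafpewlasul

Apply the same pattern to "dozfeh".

"dozfeh" ends in -h. The stems ending in -h (pugafroh → sopugafroh, buhah → sobuhah, fahih → sofahih) add the prefix so-.
The other patterns: stems ending in -s add -ul; stems ending in -b or -g repeat the first consonant+vowel as a prefix; stems ending in -i, -n or -v add -oth.
So dozfeh → sodozfeh.

sodozfeh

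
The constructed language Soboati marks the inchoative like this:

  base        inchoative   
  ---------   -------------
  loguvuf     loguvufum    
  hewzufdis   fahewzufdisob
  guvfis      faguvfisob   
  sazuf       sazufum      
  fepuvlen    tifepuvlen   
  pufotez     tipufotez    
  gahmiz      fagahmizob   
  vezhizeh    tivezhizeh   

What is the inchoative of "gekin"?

fagekinob

gahmiz and pufotez both end in -z yet inflect differently (fagahmizob, tipufotez), so the final letter is not what conditions the rule; the last vowel is.
"gekin" has last vowel 'i'. The stems whose last vowel is 'i' (hewzufdis → fahewzufdisob, gahmiz → fagahmizob, guvfis → faguvfisob) add fa- … -ob around the stem.
The other patterns: stems whose last vowel is 'u' add -um; stems whose last vowel is 'e' add the prefix ti-.
So gekin → fagekinob.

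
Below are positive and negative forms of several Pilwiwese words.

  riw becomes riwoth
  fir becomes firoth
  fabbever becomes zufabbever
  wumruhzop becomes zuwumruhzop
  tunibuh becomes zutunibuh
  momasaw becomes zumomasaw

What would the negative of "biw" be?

riw and momasaw both end in -w yet inflect differently (riwoth, zumomasaw), so the final letter is not what conditions the rule; the number of vowels is.
"biw" has 1 vowel. The stems with 1 vowel (riw → riwoth, fir → firoth) add -oth.
So biw → biwoth.

biwoth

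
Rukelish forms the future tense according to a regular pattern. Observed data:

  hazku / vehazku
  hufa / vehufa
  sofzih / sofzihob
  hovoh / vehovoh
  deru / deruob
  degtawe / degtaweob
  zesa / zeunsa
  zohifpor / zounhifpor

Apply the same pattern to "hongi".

sofzih and hovoh both end in -h yet inflect differently (sofzihob, vehovoh), so the final letter is not what conditions the rule; the first letter is.
"hongi" begins with h-. The stems beginning with h- (hovoh → vehovoh, hufa → vehufa, hazku → vehazku) add the prefix ve-.
The other patterns: stems beginning with d- or s- add -ob; stems beginning with z- insert -un- after the first vowel.
So hongi → vehongi.

vehongi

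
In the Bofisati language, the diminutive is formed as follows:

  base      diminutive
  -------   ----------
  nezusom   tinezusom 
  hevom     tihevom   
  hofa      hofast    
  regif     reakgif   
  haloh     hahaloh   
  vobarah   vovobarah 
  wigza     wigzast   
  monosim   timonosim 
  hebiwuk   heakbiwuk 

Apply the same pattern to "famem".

"famem" ends in -m. The stems ending in -m (hevom → tihevom, monosim → timonosim, nezusom → tinezusom) add the prefix ti-.
So famem → tifamem.

tifamem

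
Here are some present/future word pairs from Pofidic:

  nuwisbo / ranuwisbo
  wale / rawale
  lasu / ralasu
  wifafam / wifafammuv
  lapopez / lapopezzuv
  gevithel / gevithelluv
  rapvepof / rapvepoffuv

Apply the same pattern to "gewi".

wale and lapopez both have last vowel 'e' yet inflect differently (rawale, lapopezzuv), so the last vowel is not what conditions the rule; whether the stem ends in a vowel or a consonant is.
"gewi" ends in a vowel. The stems ending in a vowel (nuwisbo → ranuwisbo, wale → rawale, lasu → ralasu) add the prefix ra-.
So gewi → ragewi.

ragewi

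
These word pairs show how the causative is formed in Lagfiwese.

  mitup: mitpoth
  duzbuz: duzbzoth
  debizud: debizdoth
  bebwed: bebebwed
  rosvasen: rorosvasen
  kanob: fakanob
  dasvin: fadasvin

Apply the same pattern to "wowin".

fawowin

debizud and bebwed both end in -d yet inflect differently (debizdoth, bebebwed), so the final letter is not what conditions the rule; the last vowel is.
"wowin" has last vowel 'i'. The one such stem in the data (dasvin → fadasvin) adds the prefix fa-, so the same rule applies.
The other patterns: stems whose last vowel is 'u' delete the last vowel and add -oth; stems whose last vowel is 'e' repeat the first consonant+vowel as a prefix.
So wowin → fawowin.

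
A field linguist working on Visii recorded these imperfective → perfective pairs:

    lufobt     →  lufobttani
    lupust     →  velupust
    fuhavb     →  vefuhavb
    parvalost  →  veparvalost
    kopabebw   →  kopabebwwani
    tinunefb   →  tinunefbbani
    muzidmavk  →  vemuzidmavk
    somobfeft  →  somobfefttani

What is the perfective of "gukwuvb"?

vegukwuvb

lupust and lufobt both end in -t yet inflect differently (velupust, lufobttani), so the final letter is not what conditions the rule; the second-to-last letter is.
"gukwuvb" has second-to-last letter 'v'. The stems whose second-to-last letter is 'v' (fuhavb → vefuhavb, muzidmavk → vemuzidmavk) add the prefix ve-.
The other pattern: stems whose second-to-last letter is 'b' or 'f' double the final consonant and add -ani.
So gukwuvb → vegukwuvb.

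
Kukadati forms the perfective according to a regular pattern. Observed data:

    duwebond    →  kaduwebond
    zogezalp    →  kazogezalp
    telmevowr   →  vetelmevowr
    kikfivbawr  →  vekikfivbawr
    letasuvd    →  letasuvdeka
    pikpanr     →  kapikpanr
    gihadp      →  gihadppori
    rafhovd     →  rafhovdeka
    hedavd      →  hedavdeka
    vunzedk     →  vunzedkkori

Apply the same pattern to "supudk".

supudkkori

gihadp and zogezalp both end in -p yet inflect differently (gihadppori, kazogezalp), so the final letter is not what conditions the rule; the second-to-last letter is.
"supudk" has second-to-last letter 'd'. The stems whose second-to-last letter is 'd' (gihadp → gihadppori, vunzedk → vunzedkkori) double the final consonant and add -ori.
The other patterns: stems whose second-to-last letter is 'w' add the prefix ve-; stems whose second-to-last letter is 'v' add -eka; stems whose second-to-last letter is 'l' or 'n' add the prefix ka-.
So supudk → supudkkori.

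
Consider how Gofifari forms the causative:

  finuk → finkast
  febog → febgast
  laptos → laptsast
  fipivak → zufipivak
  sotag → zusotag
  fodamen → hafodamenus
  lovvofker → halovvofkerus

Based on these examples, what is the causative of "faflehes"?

hafaflehesus

"faflehes" has last vowel 'e'. The stems whose last vowel is 'e' (fodamen → hafodamenus, lovvofker → halovvofkerus) add ha- … -us around the stem.
So faflehes → hafaflehesus.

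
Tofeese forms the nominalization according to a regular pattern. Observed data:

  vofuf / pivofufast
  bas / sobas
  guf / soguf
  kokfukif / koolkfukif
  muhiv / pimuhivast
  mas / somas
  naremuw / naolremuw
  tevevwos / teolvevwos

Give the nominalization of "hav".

sohav

guf and vofuf both end in -f yet inflect differently (soguf, pivofufast), so the final letter is not what conditions the rule; the number of vowels is.
"hav" has 1 vowel. The stems with 1 vowel (guf → soguf, mas → somas, bas → sobas) add the prefix so-.
So hav → sohav.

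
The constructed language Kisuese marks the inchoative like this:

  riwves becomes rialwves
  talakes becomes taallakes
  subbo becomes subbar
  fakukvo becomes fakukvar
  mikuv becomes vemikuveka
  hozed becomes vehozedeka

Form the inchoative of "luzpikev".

riwves and hozed both have last vowel 'e' yet inflect differently (rialwves, vehozedeka), so the last vowel is not what conditions the rule; the final letter is.
"luzpikev" ends in -v. The one such stem in the data (mikuv → vemikuveka) adds ve- … -eka around the stem, so the same rule applies.
The other patterns: stems ending in -s insert -al- after the first vowel; stems ending in -o drop the final letter and add -ar.
So luzpikev → veluzpikeveka.

veluzpikeveka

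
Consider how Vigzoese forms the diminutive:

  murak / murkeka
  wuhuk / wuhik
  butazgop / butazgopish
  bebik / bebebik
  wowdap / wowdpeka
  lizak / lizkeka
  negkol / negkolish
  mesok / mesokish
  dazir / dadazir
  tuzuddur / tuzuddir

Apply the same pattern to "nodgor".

wuhuk and mesok both end in -k yet inflect differently (wuhik, mesokish), so the final letter is not what conditions the rule; the last vowel is.
"nodgor" has last vowel 'o'. The stems whose last vowel is 'o' (butazgop → butazgopish, negkol → negkolish, mesok → mesokish) add -ish.
The other patterns: stems whose last vowel is 'u' change the last vowel to 'i'; stems whose last vowel is 'a' delete the last vowel and add -eka; stems whose last vowel is 'i' repeat the first consonant+vowel as a prefix.
So nodgor → nodgorish.

nodgorish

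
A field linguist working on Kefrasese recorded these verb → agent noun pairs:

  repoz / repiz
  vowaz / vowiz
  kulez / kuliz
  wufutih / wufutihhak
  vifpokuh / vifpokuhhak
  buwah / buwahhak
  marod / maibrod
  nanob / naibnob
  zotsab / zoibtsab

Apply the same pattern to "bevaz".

beviz

"bevaz" ends in -z. The stems ending in -z (repoz → repiz, vowaz → vowiz, kulez → kuliz) change the last vowel to 'i'.
So bevaz → beviz.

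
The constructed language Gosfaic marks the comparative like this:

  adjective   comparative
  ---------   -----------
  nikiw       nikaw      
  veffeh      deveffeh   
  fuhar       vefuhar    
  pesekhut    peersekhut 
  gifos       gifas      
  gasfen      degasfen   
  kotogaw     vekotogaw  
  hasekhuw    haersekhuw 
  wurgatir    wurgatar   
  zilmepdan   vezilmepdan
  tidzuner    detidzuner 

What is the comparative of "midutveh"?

demidutveh

"midutveh" has last vowel 'e'. The stems whose last vowel is 'e' (veffeh → deveffeh, tidzuner → detidzuner, gasfen → degasfen) add the prefix de-.
So midutveh → demidutveh.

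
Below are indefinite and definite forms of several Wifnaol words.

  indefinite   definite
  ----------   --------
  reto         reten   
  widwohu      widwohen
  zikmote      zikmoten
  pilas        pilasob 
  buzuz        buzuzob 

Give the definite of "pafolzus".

pafolzusob

"pafolzus" ends in a consonant. The stems ending in a consonant (buzuz → buzuzob, pilas → pilasob) add -ob.
The other pattern: stems ending in a vowel drop the final letter and add -en.
So pafolzus → pafolzusob.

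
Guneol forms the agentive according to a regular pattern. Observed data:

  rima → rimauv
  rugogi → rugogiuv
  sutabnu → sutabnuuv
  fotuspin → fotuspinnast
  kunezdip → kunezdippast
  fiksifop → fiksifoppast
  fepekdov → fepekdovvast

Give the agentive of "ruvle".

ruvleuv

rugogi and fotuspin both have last vowel 'i' yet inflect differently (rugogiuv, fotuspinnast), so the last vowel is not what conditions the rule; whether the stem ends in a vowel or a consonant is.
"ruvle" ends in a vowel. The stems ending in a vowel (rima → rimauv, rugogi → rugogiuv, sutabnu → sutabnuuv) add -uv.
So ruvle → ruvleuv.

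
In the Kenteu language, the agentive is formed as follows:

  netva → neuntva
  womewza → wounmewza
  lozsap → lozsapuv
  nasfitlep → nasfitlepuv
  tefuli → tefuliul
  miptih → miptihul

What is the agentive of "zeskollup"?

zeskollupuv

netva and lozsap both have last vowel 'a' yet inflect differently (neuntva, lozsapuv), so the last vowel is not what conditions the rule; the final letter is.
"zeskollup" ends in -p. The stems ending in -p (lozsap → lozsapuv, nasfitlep → nasfitlepuv) add -uv.
So zeskollup → zeskollupuv.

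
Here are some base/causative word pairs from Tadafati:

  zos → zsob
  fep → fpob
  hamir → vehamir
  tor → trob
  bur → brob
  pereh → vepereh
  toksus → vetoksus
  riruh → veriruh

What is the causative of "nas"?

nsob

hamir and tor both end in -r yet inflect differently (vehamir, trob), so the final letter is not what conditions the rule; the number of vowels is.
"nas" has 1 vowel. The stems with 1 vowel (fep → fpob, tor → trob, zos → zsob) delete the last vowel and add -ob.
The other pattern: stems with 2 vowels add the prefix ve-.
So nas → nsob.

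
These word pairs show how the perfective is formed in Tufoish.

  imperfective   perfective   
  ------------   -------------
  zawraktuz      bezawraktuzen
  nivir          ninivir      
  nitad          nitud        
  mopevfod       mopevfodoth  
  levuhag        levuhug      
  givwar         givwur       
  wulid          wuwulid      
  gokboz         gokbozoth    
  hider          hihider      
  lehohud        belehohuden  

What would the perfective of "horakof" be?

horakofoth

"horakof" has last vowel 'o'. The stems whose last vowel is 'o' (gokboz → gokbozoth, mopevfod → mopevfodoth) add -oth.
So horakof → horakofoth.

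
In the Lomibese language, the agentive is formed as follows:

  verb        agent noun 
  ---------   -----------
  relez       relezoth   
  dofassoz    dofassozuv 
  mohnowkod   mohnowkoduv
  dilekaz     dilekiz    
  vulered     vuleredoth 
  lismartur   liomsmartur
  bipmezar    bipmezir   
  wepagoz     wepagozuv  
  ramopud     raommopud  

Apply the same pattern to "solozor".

lismartur and bipmezar both end in -r yet inflect differently (liomsmartur, bipmezir), so the final letter is not what conditions the rule; the last vowel is.
"solozor" has last vowel 'o'. The stems whose last vowel is 'o' (mohnowkod → mohnowkoduv, wepagoz → wepagozuv, dofassoz → dofassozuv) add -uv.
The other patterns: stems whose last vowel is 'u' insert -om- after the first vowel; stems whose last vowel is 'a' change the last vowel to 'i'; stems whose last vowel is 'e' add -oth.
So solozor → solozoruv.

solozoruv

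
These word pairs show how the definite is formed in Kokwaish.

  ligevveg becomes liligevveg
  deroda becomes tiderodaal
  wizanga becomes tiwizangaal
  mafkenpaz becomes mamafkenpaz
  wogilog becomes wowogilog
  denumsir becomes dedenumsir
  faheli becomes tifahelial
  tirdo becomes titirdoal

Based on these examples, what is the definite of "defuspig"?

denumsir and faheli both have last vowel 'i' yet inflect differently (dedenumsir, tifahelial), so the last vowel is not what conditions the rule; whether the stem ends in a vowel or a consonant is.
"defuspig" ends in a consonant. The stems ending in a consonant (denumsir → dedenumsir, ligevveg → liligevveg, mafkenpaz → mamafkenpaz) repeat the first consonant+vowel as a prefix.
So defuspig → dedefuspig.

dedefuspig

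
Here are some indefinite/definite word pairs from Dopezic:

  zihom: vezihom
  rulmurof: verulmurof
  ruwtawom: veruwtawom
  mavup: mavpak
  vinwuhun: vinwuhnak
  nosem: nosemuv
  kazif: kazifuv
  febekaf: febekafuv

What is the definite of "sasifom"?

vesasifom

zihom and nosem both end in -m yet inflect differently (vezihom, nosemuv), so the final letter is not what conditions the rule; the last vowel is.
"sasifom" has last vowel 'o'. The stems whose last vowel is 'o' (zihom → vezihom, rulmurof → verulmurof, ruwtawom → veruwtawom) add the prefix ve-.
So sasifom → vesasifom.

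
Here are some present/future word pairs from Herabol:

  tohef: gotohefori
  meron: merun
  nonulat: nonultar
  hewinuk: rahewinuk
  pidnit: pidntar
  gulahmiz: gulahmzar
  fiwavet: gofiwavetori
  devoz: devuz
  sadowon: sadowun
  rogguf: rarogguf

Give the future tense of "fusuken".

tohef and rogguf both end in -f yet inflect differently (gotohefori, rarogguf), so the final letter is not what conditions the rule; the last vowel is.
"fusuken" has last vowel 'e'. The stems whose last vowel is 'e' (fiwavet → gofiwavetori, tohef → gotohefori) add go- … -ori around the stem.
So fusuken → gofusukenori.

gofusukenori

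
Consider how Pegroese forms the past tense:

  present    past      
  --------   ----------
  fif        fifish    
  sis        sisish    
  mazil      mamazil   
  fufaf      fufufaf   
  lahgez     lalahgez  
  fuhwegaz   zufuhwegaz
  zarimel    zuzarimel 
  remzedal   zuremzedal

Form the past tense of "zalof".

zazalof

"zalof" has 2 vowels. The stems with 2 vowels (mazil → mamazil, fufaf → fufufaf, lahgez → lalahgez) repeat the first consonant+vowel as a prefix.
So zalof → zazalof.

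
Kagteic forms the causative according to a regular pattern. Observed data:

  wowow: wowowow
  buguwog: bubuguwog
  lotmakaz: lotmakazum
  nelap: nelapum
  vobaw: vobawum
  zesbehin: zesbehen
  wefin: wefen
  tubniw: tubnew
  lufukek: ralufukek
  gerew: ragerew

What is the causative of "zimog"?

wowow and vobaw both end in -w yet inflect differently (wowowow, vobawum), so the final letter is not what conditions the rule; the last vowel is.
"zimog" has last vowel 'o'. The stems whose last vowel is 'o' (wowow → wowowow, buguwog → bubuguwog) repeat the first consonant+vowel as a prefix.
The other patterns: stems whose last vowel is 'a' add -um; stems whose last vowel is 'i' change the last vowel to 'e'; stems whose last vowel is 'e' add the prefix ra-.
So zimog → zizimog.

zizimog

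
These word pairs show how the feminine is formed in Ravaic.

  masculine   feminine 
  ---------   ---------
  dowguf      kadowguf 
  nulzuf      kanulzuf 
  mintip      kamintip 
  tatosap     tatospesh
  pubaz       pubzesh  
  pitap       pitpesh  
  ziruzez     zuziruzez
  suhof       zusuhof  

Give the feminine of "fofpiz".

kafofpiz

mintip and tatosap both end in -p yet inflect differently (kamintip, tatospesh), so the final letter is not what conditions the rule; the last vowel is.
"fofpiz" has last vowel 'i'. The one such stem in the data (mintip → kamintip) adds the prefix ka-, so the same rule applies.
So fofpiz → kafofpiz.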